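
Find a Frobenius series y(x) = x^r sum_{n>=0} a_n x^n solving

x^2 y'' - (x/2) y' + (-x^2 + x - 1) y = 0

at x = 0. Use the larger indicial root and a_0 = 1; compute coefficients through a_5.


Write in Frobenius form y'' + (p(x)/x) y' + (q(x)/x^2) y = 0:
  p(x) = -1/2,  q(x) = -x^2 + x - 1.
Indicial equation: r(r-1) + (-1/2) r + (-1) = 0 -> roots r_1 = 2, r_2 = -1/2.
Take r = r_1 = 2. Let y(x) = x^r sum_{n>=0} a_n x^n with a_0 = 1.
Substitute y = x^r sum a_n x^n and match x^{r+n}. The recurrence is
  D(n) a_n + 1 a_{n-1} - 1 a_{n-2} = 0,  where D(n) = (r+n)(r+n-1) + (-1/2)(r+n) + (-1).
  a_n = [-1 a_{n-1} + 1 a_{n-2}] / D(n).
Since the indicial polynomial factors as (r - r_1)(r - r_2), D(n) = (r_1 + n - r_1)(r_1 + n - r_2) = n(n + 5/2).
Evaluating step by step (a_0 = 1):
  n = 1: D(1) = 1(1 + 5/2) = 7/2; numerator = -1(1) = -1; a_1 = (-1)/(7/2) = -2/7
  n = 2: D(2) = 2(2 + 5/2) = 9; numerator = -1(-2/7) + 1(1) = 9/7; a_2 = (9/7)/(9) = 1/7
  n = 3: D(3) = 3(3 + 5/2) = 33/2; numerator = -1(1/7) + 1(-2/7) = -3/7; a_3 = (-3/7)/(33/2) = -2/77
  n = 4: D(4) = 4(4 + 5/2) = 26; numerator = -1(-2/77) + 1(1/7) = 13/77; a_4 = (13/77)/(26) = 1/154
  n = 5: D(5) = 5(5 + 5/2) = 75/2; numerator = -1(1/154) + 1(-2/77) = -5/154; a_5 = (-5/154)/(75/2) = -1/1155

r = 2; a_0 = 1; a_1 = -2/7; a_2 = 1/7; a_3 = -2/77; a_4 = 1/154; a_5 = -1/1155


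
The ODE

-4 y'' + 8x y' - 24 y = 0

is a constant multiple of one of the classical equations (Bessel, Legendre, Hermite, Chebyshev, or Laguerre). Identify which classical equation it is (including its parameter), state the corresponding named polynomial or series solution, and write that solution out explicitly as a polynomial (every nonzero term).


All three coefficients share the factor -4; dividing through by -4 gives  y'' - 2x y' + 6 y = 0.
This matches the Hermite equation y'' - 2x y' + 2n y = 0 with 2n = 6, so n = 3; the polynomial solution is H_3(x).
With y = sum_k a_k x^k, matching x^k gives (k+2)(k+1) a_{k+2} = 2(k - n) a_k = 2(k - 3) a_k. The right side vanishes at k = 3, so the series with the parity of 3 terminates at degree 3.
Standard normalization: leading coefficient of H_n is 2^n, so a_3 = 2^3 = 8. Work downward with a_k = (k+1)(k+2) a_{k+2} / (2(k - n)):
  a_1 = (2)(3)(8) / (2(1 - 3)) = 48/(-4) = -12
Hence H_3(x) = 8 x^3 - 12 x.

H_3(x); series = 8 x^3 - 12 x


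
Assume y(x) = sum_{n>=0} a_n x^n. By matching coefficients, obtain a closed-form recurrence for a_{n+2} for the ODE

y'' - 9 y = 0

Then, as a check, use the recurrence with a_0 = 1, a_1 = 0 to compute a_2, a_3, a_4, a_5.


Substitute y = sum_n a_n x^n into y'' + (const) y = 0.
y''(x) = sum_{n>=0} (n+2)(n+1) a_{n+2} x^n.
The ODE becomes sum_n [(n+2)(n+1) a_{n+2} - 9 a_n] x^n = 0.
Setting each coefficient to zero gives the recurrence:
  (n+2)(n+1) a_{n+2} - 9 a_n = 0,
  a_{n+2} = 9 / ((n+1)(n+2)) a_n.

Check with a_0 = 1, a_1 = 0 (apply the recurrence for n = 0, 1, 2, 3): a_0 = 1, a_1 = 0, a_2 = 9/2, a_3 = 0, a_4 = 27/8, a_5 = 0.

a_{n+2} = 9/((n+1)(n+2)) * a_n; check: a_0 = 1, a_1 = 0, a_2 = 9/2, a_3 = 0, a_4 = 27/8, a_5 = 0


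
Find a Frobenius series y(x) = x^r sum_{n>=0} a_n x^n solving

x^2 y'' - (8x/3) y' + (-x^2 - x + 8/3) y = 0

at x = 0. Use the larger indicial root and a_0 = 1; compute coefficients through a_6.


Write in Frobenius form y'' + (p(x)/x) y' + (q(x)/x^2) y = 0:
  p(x) = -8/3,  q(x) = -x^2 - x + 8/3.
Indicial equation: r(r-1) + (-8/3) r + (8/3) = 0 -> roots r_1 = 8/3, r_2 = 1.
Take r = r_1 = 8/3. Let y(x) = x^r sum_{n>=0} a_n x^n with a_0 = 1.
Substitute y = x^r sum a_n x^n and match x^{r+n}. The recurrence is
  D(n) a_n - 1 a_{n-1} - 1 a_{n-2} = 0,  where D(n) = (r+n)(r+n-1) + (-8/3)(r+n) + (8/3).
  a_n = [1 a_{n-1} + 1 a_{n-2}] / D(n).
Since the indicial polynomial factors as (r - r_1)(r - r_2), D(n) = (r_1 + n - r_1)(r_1 + n - r_2) = n(n + 5/3).
Evaluating step by step (a_0 = 1):
  n = 1: D(1) = 1(1 + 5/3) = 8/3; numerator = 1(1) = 1; a_1 = (1)/(8/3) = 3/8
  n = 2: D(2) = 2(2 + 5/3) = 22/3; numerator = 1(3/8) + 1(1) = 11/8; a_2 = (11/8)/(22/3) = 3/16
  n = 3: D(3) = 3(3 + 5/3) = 14; numerator = 1(3/16) + 1(3/8) = 9/16; a_3 = (9/16)/(14) = 9/224
  n = 4: D(4) = 4(4 + 5/3) = 68/3; numerator = 1(9/224) + 1(3/16) = 51/224; a_4 = (51/224)/(68/3) = 9/896
  n = 5: D(5) = 5(5 + 5/3) = 100/3; numerator = 1(9/896) + 1(9/224) = 45/896; a_5 = (45/896)/(100/3) = 27/17920
  n = 6: D(6) = 6(6 + 5/3) = 46; numerator = 1(27/17920) + 1(9/896) = 207/17920; a_6 = (207/17920)/(46) = 9/35840

r = 8/3; a_0 = 1; a_1 = 3/8; a_2 = 3/16; a_3 = 9/224; a_4 = 9/896; a_5 = 27/17920; a_6 = 9/35840


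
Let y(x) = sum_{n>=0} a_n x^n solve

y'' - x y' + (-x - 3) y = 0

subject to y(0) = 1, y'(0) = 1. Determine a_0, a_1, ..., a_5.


Ansatz: y(x) = sum_{n>=0} a_n x^n, so y'(x) = sum_{n>=1} n a_n x^(n-1) and y''(x) = sum_{n>=2} n(n-1) a_n x^(n-2).
Substitute into P(x) y'' + Q(x) y' + R(x) y = 0 with P(x) = 1, Q(x) = -x, R(x) = -x - 3, and match powers of x.
Initial conditions: a_0 = 1, a_1 = 1.
Setting the coefficient of each power of x to zero and solving order by order (substituting the coefficients already found):
  x^0: 2 a_2 - 3 a_0 = 0  ->  2 a_2 = 3 a_0 = 3  ->  a_2 = 3/2
  x^1: 6 a_3 - 4 a_1 - a_0 = 0  ->  6 a_3 = 4 a_1 + a_0 = 5  ->  a_3 = 5/6
  x^2: 12 a_4 - 5 a_2 - a_1 = 0  ->  12 a_4 = 5 a_2 + a_1 = 17/2  ->  a_4 = 17/24
  x^3: 20 a_5 - 6 a_3 - a_2 = 0  ->  20 a_5 = 6 a_3 + a_2 = 13/2  ->  a_5 = 13/40
Truncated series: y(x) = 1 + x + (3/2) x^2 + (5/6) x^3 + (17/24) x^4 + (13/40) x^5 + O(x^6).

a_0 = 1; a_1 = 1; a_2 = 3/2; a_3 = 5/6; a_4 = 17/24; a_5 = 13/40


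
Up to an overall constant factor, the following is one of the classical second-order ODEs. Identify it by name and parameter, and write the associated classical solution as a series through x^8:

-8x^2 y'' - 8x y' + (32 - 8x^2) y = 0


All three coefficients share the factor -8; dividing through by -8 gives  x^2 y'' + x y' + (x^2 - 4) y = 0.
This matches the Bessel equation x^2 y'' + x y' + (x^2 - nu^2) y = 0 with nu^2 = 4, so nu = 2; the solution bounded at x = 0 is J_2(x).
Frobenius at x = 0: indicial roots ±nu; for r = nu the recurrence k(k + 2nu) c_k = -c_{k-2} gives the standard series J_nu(x) = sum_{k>=0} (-1)^k / (k! (k+nu)!) (x/2)^(2k+nu). Evaluate the first 4 terms:
  k = 0: (-1)^0 / (0! * 2! * 2^2) x^2 = 1/(1*2*4) x^2 = (1/8) x^2
  k = 1: (-1)^1 / (1! * 3! * 2^4) x^4 = -1/(1*6*16) x^4 = (-1/96) x^4
  k = 2: (-1)^2 / (2! * 4! * 2^6) x^6 = 1/(2*24*64) x^6 = (1/3072) x^6
  k = 3: (-1)^3 / (3! * 5! * 2^8) x^8 = -1/(6*120*256) x^8 = (-1/184320) x^8
Hence J_2(x) = -x^8/184320 + x^6/3072 - x^4/96 + x^2/8 + ....

J_2(x); series = -x^8/184320 + x^6/3072 - x^4/96 + x^2/8


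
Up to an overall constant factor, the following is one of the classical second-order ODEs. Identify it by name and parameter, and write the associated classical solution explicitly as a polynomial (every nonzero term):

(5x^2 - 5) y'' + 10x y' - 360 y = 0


All three coefficients share the factor -5; dividing through by -5 gives  (1 - x^2) y'' - 2x y' + 72 y = 0.
This matches the Legendre equation (1 - x^2) y'' - 2x y' + n(n+1) y = 0 (note the -2x y' term) with n(n+1) = 72, so n = 8; the polynomial solution is P_8(x).
With y = sum_k a_k x^k, matching x^k gives (k+2)(k+1) a_{k+2} = [k(k+1) - n(n+1)] a_k = (k - 8)(k + 9) a_k. The right side vanishes at k = 8, so the series with the parity of 8 terminates at degree 8.
Standard normalization (P_n(1) = 1): leading coefficient (2n)!/(2^n (n!)^2) = 20922789888000/(256*1625702400) = 6435/128, so a_8 = 6435/128. Work downward with a_k = (k+1)(k+2) a_{k+2} / ((k - 8)(k + 9)):
  a_6 = (7)(8)(6435/128) / ((6 - 8)(6 + 9)) = (45045/16)/(-30) = -3003/32
  a_4 = (5)(6)(-3003/32) / ((4 - 8)(4 + 9)) = (-45045/16)/(-52) = 3465/64
  a_2 = (3)(4)(3465/64) / ((2 - 8)(2 + 9)) = (10395/16)/(-66) = -315/32
  a_0 = (1)(2)(-315/32) / ((0 - 8)(0 + 9)) = (-315/16)/(-72) = 35/128
Hence P_8(x) = 6435 x^8/128 - 3003 x^6/32 + 3465 x^4/64 - 315 x^2/32 + 35/128.

P_8(x); series = 6435 x^8/128 - 3003 x^6/32 + 3465 x^4/64 - 315 x^2/32 + 35/128


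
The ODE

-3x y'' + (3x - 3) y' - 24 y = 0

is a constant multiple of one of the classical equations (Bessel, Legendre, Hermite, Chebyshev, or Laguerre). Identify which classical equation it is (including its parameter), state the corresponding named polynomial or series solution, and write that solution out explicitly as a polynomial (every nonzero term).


All three coefficients share the factor -3; dividing through by -3 gives  x y'' + (1 - x) y' + 8 y = 0.
This matches the Laguerre equation x y'' + (1 - x) y' + n y = 0 with n = 8; the polynomial solution is L_8(x).
With y = sum_k a_k x^k, matching x^k gives (k+1)k a_{k+1} + (k+1) a_{k+1} - k a_k + n a_k = 0, i.e. (k+1)^2 a_{k+1} = (k - n) a_k = (k - 8) a_k. The right side vanishes at k = 8, so the series terminates at degree 8.
Standard normalization L_n(0) = 1 gives a_0 = 1. Work upward with a_{k+1} = (k - 8) a_k / (k+1)^2:
  a_1 = (0 - 8)(1) / 1^2 = -8/1 = -8
  a_2 = (1 - 8)(-8) / 2^2 = 56/4 = 14
  a_3 = (2 - 8)(14) / 3^2 = -84/9 = -28/3
  a_4 = (3 - 8)(-28/3) / 4^2 = (140/3)/16 = 35/12
  a_5 = (4 - 8)(35/12) / 5^2 = (-35/3)/25 = -7/15
  a_6 = (5 - 8)(-7/15) / 6^2 = (7/5)/36 = 7/180
  a_7 = (6 - 8)(7/180) / 7^2 = (-7/90)/49 = -1/630
  a_8 = (7 - 8)(-1/630) / 8^2 = (1/630)/64 = 1/40320
Hence L_8(x) = x^8/40320 - x^7/630 + 7 x^6/180 - 7 x^5/15 + 35 x^4/12 - 28 x^3/3 + 14 x^2 - 8 x + 1.

L_8(x); series = x^8/40320 - x^7/630 + 7 x^6/180 - 7 x^5/15 + 35 x^4/12 - 28 x^3/3 + 14 x^2 - 8 x + 1


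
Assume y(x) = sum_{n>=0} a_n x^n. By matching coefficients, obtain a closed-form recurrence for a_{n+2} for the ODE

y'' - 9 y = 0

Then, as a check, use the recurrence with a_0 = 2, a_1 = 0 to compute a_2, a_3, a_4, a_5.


Substitute y = sum_n a_n x^n into y'' + (const) y = 0.
y''(x) = sum_{n>=0} (n+2)(n+1) a_{n+2} x^n.
The ODE becomes sum_n [(n+2)(n+1) a_{n+2} - 9 a_n] x^n = 0.
Setting each coefficient to zero gives the recurrence:
  (n+2)(n+1) a_{n+2} - 9 a_n = 0,
  a_{n+2} = 9 / ((n+1)(n+2)) a_n.

Check with a_0 = 2, a_1 = 0 (apply the recurrence for n = 0, 1, 2, 3): a_0 = 2, a_1 = 0, a_2 = 9, a_3 = 0, a_4 = 27/4, a_5 = 0.

a_{n+2} = 9/((n+1)(n+2)) * a_n; check: a_0 = 2, a_1 = 0, a_2 = 9, a_3 = 0, a_4 = 27/4, a_5 = 0


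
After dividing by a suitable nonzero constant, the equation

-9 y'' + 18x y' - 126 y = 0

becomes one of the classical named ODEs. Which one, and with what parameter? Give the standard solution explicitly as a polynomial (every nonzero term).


All three coefficients share the factor -9; dividing through by -9 gives  y'' - 2x y' + 14 y = 0.
This matches the Hermite equation y'' - 2x y' + 2n y = 0 with 2n = 14, so n = 7; the polynomial solution is H_7(x).
With y = sum_k a_k x^k, matching x^k gives (k+2)(k+1) a_{k+2} = 2(k - n) a_k = 2(k - 7) a_k. The right side vanishes at k = 7, so the series with the parity of 7 terminates at degree 7.
Standard normalization: leading coefficient of H_n is 2^n, so a_7 = 2^7 = 128. Work downward with a_k = (k+1)(k+2) a_{k+2} / (2(k - n)):
  a_5 = (6)(7)(128) / (2(5 - 7)) = 5376/(-4) = -1344
  a_3 = (4)(5)(-1344) / (2(3 - 7)) = -26880/(-8) = 3360
  a_1 = (2)(3)(3360) / (2(1 - 7)) = 20160/(-12) = -1680
Hence H_7(x) = 128 x^7 - 1344 x^5 + 3360 x^3 - 1680 x.

H_7(x); series = 128 x^7 - 1344 x^5 + 3360 x^3 - 1680 x


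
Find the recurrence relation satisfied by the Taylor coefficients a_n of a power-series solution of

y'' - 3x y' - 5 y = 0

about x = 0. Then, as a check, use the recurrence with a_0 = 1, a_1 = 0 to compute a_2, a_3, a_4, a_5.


Substitute y = sum_n a_n x^n.
y''(x) has coefficient (n+2)(n+1) a_{n+2} at x^n;
-3 x y'(x) has coefficient -3 n a_n at x^n (shift);
-5 y(x) has coefficient -5 a_n at x^n.
Matching x^n: (n+2)(n+1) a_{n+2} + (-3n - 5) a_n = 0.
Thus a_{n+2} = (3n + 5) / ((n+1)(n+2)) * a_n.

Check with a_0 = 1, a_1 = 0 (apply the recurrence for n = 0, 1, 2, 3): a_0 = 1, a_1 = 0, a_2 = 5/2, a_3 = 0, a_4 = 55/24, a_5 = 0.

a_(n+2) = (3n + 5) / ((n+1)(n+2)) * a_n; check: a_0 = 1, a_1 = 0, a_2 = 5/2, a_3 = 0, a_4 = 55/24, a_5 = 0


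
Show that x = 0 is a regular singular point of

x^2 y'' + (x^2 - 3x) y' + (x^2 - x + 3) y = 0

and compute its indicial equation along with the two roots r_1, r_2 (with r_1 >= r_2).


Divide by x^2 to reach normal form y'' + P_1(x) y' + P_2(x) y = 0 with P_1(x) = 1 - 3/x and P_2(x) = 1 - 1/x + 3/x^2.
x = 0 is a singular point because the y'-coefficient 1 - 3/x has a pole at x = 0 and the y-coefficient 1 - 1/x + 3/x^2 has a pole at x = 0.
It is a regular singular point because x P_1(x) = p(x) = x - 3 and x^2 P_2(x) = q(x) = x^2 - x + 3 are polynomials, hence analytic at x = 0.
p(0) = -3,  q(0) = 3.
Indicial equation: r(r-1) + p(0) r + q(0) = 0, i.e. r^2 + (p(0) - 1) r + q(0) = 0, i.e. r^2 - 4 r + 3 = 0.
Discriminant: (-4)^2 - 4(3) = 4, so r = (4 ± 2)/2.
Solving: r_1 = 3, r_2 = 1.

indicial: r^2 - 4 r + 3 = 0; roots r_1 = 3, r_2 = 1


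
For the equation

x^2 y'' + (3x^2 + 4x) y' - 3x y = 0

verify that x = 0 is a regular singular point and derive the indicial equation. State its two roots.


Divide by x^2 to reach normal form y'' + P_1(x) y' + P_2(x) y = 0 with P_1(x) = 3 + 4/x and P_2(x) = -3/x.
x = 0 is a singular point because the y'-coefficient 3 + 4/x has a pole at x = 0 and the y-coefficient -3/x has a pole at x = 0.
It is a regular singular point because x P_1(x) = p(x) = 3x + 4 and x^2 P_2(x) = q(x) = -3x are polynomials, hence analytic at x = 0.
p(0) = 4,  q(0) = 0.
Indicial equation: r(r-1) + p(0) r + q(0) = 0, i.e. r^2 + (p(0) - 1) r + q(0) = 0, i.e. r^2 + 3 r = 0.
Discriminant: (3)^2 - 4(0) = 9, so r = (-3 ± 3)/2.
Solving: r_1 = 0, r_2 = -3.

indicial: r^2 + 3 r = 0; roots r_1 = 0, r_2 = -3


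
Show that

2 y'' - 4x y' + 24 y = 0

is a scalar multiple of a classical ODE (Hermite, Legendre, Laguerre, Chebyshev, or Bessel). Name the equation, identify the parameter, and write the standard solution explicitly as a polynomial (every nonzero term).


All three coefficients share the factor 2; dividing through by 2 gives  y'' - 2x y' + 12 y = 0.
This matches the Hermite equation y'' - 2x y' + 2n y = 0 with 2n = 12, so n = 6; the polynomial solution is H_6(x).
With y = sum_k a_k x^k, matching x^k gives (k+2)(k+1) a_{k+2} = 2(k - n) a_k = 2(k - 6) a_k. The right side vanishes at k = 6, so the series with the parity of 6 terminates at degree 6.
Standard normalization: leading coefficient of H_n is 2^n, so a_6 = 2^6 = 64. Work downward with a_k = (k+1)(k+2) a_{k+2} / (2(k - n)):
  a_4 = (5)(6)(64) / (2(4 - 6)) = 1920/(-4) = -480
  a_2 = (3)(4)(-480) / (2(2 - 6)) = -5760/(-8) = 720
  a_0 = (1)(2)(720) / (2(0 - 6)) = 1440/(-12) = -120
Hence H_6(x) = 64 x^6 - 480 x^4 + 720 x^2 - 120.

H_6(x); series = 64 x^6 - 480 x^4 + 720 x^2 - 120


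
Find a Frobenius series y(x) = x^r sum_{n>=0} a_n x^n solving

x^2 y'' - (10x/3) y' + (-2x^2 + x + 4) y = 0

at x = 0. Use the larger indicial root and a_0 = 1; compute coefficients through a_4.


Write in Frobenius form y'' + (p(x)/x) y' + (q(x)/x^2) y = 0:
  p(x) = -10/3,  q(x) = -2x^2 + x + 4.
Indicial equation: r(r-1) + (-10/3) r + (4) = 0 -> roots r_1 = 3, r_2 = 4/3.
Take r = r_1 = 3. Let y(x) = x^r sum_{n>=0} a_n x^n with a_0 = 1.
Substitute y = x^r sum a_n x^n and match x^{r+n}. The recurrence is
  D(n) a_n + 1 a_{n-1} - 2 a_{n-2} = 0,  where D(n) = (r+n)(r+n-1) + (-10/3)(r+n) + (4).
  a_n = [-1 a_{n-1} + 2 a_{n-2}] / D(n).
Since the indicial polynomial factors as (r - r_1)(r - r_2), D(n) = (r_1 + n - r_1)(r_1 + n - r_2) = n(n + 5/3).
Evaluating step by step (a_0 = 1):
  n = 1: D(1) = 1(1 + 5/3) = 8/3; numerator = -1(1) = -1; a_1 = (-1)/(8/3) = -3/8
  n = 2: D(2) = 2(2 + 5/3) = 22/3; numerator = -1(-3/8) + 2(1) = 19/8; a_2 = (19/8)/(22/3) = 57/176
  n = 3: D(3) = 3(3 + 5/3) = 14; numerator = -1(57/176) + 2(-3/8) = -189/176; a_3 = (-189/176)/(14) = -27/352
  n = 4: D(4) = 4(4 + 5/3) = 68/3; numerator = -1(-27/352) + 2(57/176) = 255/352; a_4 = (255/352)/(68/3) = 45/1408

r = 3; a_0 = 1; a_1 = -3/8; a_2 = 57/176; a_3 = -27/352; a_4 = 45/1408


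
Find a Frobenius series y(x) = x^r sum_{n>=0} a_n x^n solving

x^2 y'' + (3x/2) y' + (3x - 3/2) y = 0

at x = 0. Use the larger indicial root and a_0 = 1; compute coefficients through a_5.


Write in Frobenius form y'' + (p(x)/x) y' + (q(x)/x^2) y = 0:
  p(x) = 3/2,  q(x) = 3x - 3/2.
Indicial equation: r(r-1) + (3/2) r + (-3/2) = 0 -> roots r_1 = 1, r_2 = -3/2.
Take r = r_1 = 1. Let y(x) = x^r sum_{n>=0} a_n x^n with a_0 = 1.
Substitute y = x^r sum a_n x^n and match x^{r+n}. The recurrence is
  D(n) a_n + 3 a_{n-1} = 0,  where D(n) = (r+n)(r+n-1) + (3/2)(r+n) + (-3/2).
  a_n = -3 / D(n) * a_{n-1}.
Since the indicial polynomial factors as (r - r_1)(r - r_2), D(n) = (r_1 + n - r_1)(r_1 + n - r_2) = n(n + 5/2).
Evaluating step by step (a_0 = 1):
  n = 1: D(1) = 1(1 + 5/2) = 7/2; numerator = -3(1) = -3; a_1 = (-3)/(7/2) = -6/7
  n = 2: D(2) = 2(2 + 5/2) = 9; numerator = -3(-6/7) = 18/7; a_2 = (18/7)/(9) = 2/7
  n = 3: D(3) = 3(3 + 5/2) = 33/2; numerator = -3(2/7) = -6/7; a_3 = (-6/7)/(33/2) = -4/77
  n = 4: D(4) = 4(4 + 5/2) = 26; numerator = -3(-4/77) = 12/77; a_4 = (12/77)/(26) = 6/1001
  n = 5: D(5) = 5(5 + 5/2) = 75/2; numerator = -3(6/1001) = -18/1001; a_5 = (-18/1001)/(75/2) = -12/25025

r = 1; a_0 = 1; a_1 = -6/7; a_2 = 2/7; a_3 = -4/77; a_4 = 6/1001; a_5 = -12/25025


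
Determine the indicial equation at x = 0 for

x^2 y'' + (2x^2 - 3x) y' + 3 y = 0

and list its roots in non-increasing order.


Divide by x^2 to reach normal form y'' + P_1(x) y' + P_2(x) y = 0 with P_1(x) = 2 - 3/x and P_2(x) = 3/x^2.
x = 0 is a singular point because the y'-coefficient 2 - 3/x has a pole at x = 0 and the y-coefficient 3/x^2 has a pole at x = 0.
It is a regular singular point because x P_1(x) = p(x) = 2x - 3 and x^2 P_2(x) = q(x) = 3 are polynomials, hence analytic at x = 0.
p(0) = -3,  q(0) = 3.
Indicial equation: r(r-1) + p(0) r + q(0) = 0, i.e. r^2 + (p(0) - 1) r + q(0) = 0, i.e. r^2 - 4 r + 3 = 0.
Discriminant: (-4)^2 - 4(3) = 4, so r = (4 ± 2)/2.
Solving: r_1 = 3, r_2 = 1.

indicial: r^2 - 4 r + 3 = 0; roots r_1 = 3, r_2 = 1


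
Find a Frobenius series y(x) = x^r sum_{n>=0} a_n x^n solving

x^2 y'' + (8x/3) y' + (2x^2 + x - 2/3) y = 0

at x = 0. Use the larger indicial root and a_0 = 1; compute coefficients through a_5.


Write in Frobenius form y'' + (p(x)/x) y' + (q(x)/x^2) y = 0:
  p(x) = 8/3,  q(x) = 2x^2 + x - 2/3.
Indicial equation: r(r-1) + (8/3) r + (-2/3) = 0 -> roots r_1 = 1/3, r_2 = -2.
Take r = r_1 = 1/3. Let y(x) = x^r sum_{n>=0} a_n x^n with a_0 = 1.
Substitute y = x^r sum a_n x^n and match x^{r+n}. The recurrence is
  D(n) a_n + 1 a_{n-1} + 2 a_{n-2} = 0,  where D(n) = (r+n)(r+n-1) + (8/3)(r+n) + (-2/3).
  a_n = [-1 a_{n-1} - 2 a_{n-2}] / D(n).
Since the indicial polynomial factors as (r - r_1)(r - r_2), D(n) = (r_1 + n - r_1)(r_1 + n - r_2) = n(n + 7/3).
Evaluating step by step (a_0 = 1):
  n = 1: D(1) = 1(1 + 7/3) = 10/3; numerator = -1(1) = -1; a_1 = (-1)/(10/3) = -3/10
  n = 2: D(2) = 2(2 + 7/3) = 26/3; numerator = -1(-3/10) - 2(1) = -17/10; a_2 = (-17/10)/(26/3) = -51/260
  n = 3: D(3) = 3(3 + 7/3) = 16; numerator = -1(-51/260) - 2(-3/10) = 207/260; a_3 = (207/260)/(16) = 207/4160
  n = 4: D(4) = 4(4 + 7/3) = 76/3; numerator = -1(207/4160) - 2(-51/260) = 285/832; a_4 = (285/832)/(76/3) = 45/3328
  n = 5: D(5) = 5(5 + 7/3) = 110/3; numerator = -1(45/3328) - 2(207/4160) = -1881/16640; a_5 = (-1881/16640)/(110/3) = -513/166400

r = 1/3; a_0 = 1; a_1 = -3/10; a_2 = -51/260; a_3 = 207/4160; a_4 = 45/3328; a_5 = -513/166400


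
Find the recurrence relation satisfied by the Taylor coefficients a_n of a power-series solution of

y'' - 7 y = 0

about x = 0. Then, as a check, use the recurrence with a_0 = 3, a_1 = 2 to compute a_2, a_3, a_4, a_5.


Substitute y = sum_n a_n x^n into y'' + (const) y = 0.
y''(x) = sum_{n>=0} (n+2)(n+1) a_{n+2} x^n.
The ODE becomes sum_n [(n+2)(n+1) a_{n+2} - 7 a_n] x^n = 0.
Setting each coefficient to zero gives the recurrence:
  (n+2)(n+1) a_{n+2} - 7 a_n = 0,
  a_{n+2} = 7 / ((n+1)(n+2)) a_n.

Check with a_0 = 3, a_1 = 2 (apply the recurrence for n = 0, 1, 2, 3): a_0 = 3, a_1 = 2, a_2 = 21/2, a_3 = 7/3, a_4 = 49/8, a_5 = 49/60.

a_{n+2} = 7/((n+1)(n+2)) * a_n; check: a_0 = 3, a_1 = 2, a_2 = 21/2, a_3 = 7/3, a_4 = 49/8, a_5 = 49/60


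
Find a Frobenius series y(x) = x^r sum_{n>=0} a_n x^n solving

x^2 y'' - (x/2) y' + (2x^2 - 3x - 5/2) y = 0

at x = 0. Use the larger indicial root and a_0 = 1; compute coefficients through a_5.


Write in Frobenius form y'' + (p(x)/x) y' + (q(x)/x^2) y = 0:
  p(x) = -1/2,  q(x) = 2x^2 - 3x - 5/2.
Indicial equation: r(r-1) + (-1/2) r + (-5/2) = 0 -> roots r_1 = 5/2, r_2 = -1.
Take r = r_1 = 5/2. Let y(x) = x^r sum_{n>=0} a_n x^n with a_0 = 1.
Substitute y = x^r sum a_n x^n and match x^{r+n}. The recurrence is
  D(n) a_n - 3 a_{n-1} + 2 a_{n-2} = 0,  where D(n) = (r+n)(r+n-1) + (-1/2)(r+n) + (-5/2).
  a_n = [3 a_{n-1} - 2 a_{n-2}] / D(n).
Since the indicial polynomial factors as (r - r_1)(r - r_2), D(n) = (r_1 + n - r_1)(r_1 + n - r_2) = n(n + 7/2).
Evaluating step by step (a_0 = 1):
  n = 1: D(1) = 1(1 + 7/2) = 9/2; numerator = 3(1) = 3; a_1 = (3)/(9/2) = 2/3
  n = 2: D(2) = 2(2 + 7/2) = 11; numerator = 3(2/3) - 2(1) = 0; a_2 = (0)/(11) = 0
  n = 3: D(3) = 3(3 + 7/2) = 39/2; numerator = 3(0) - 2(2/3) = -4/3; a_3 = (-4/3)/(39/2) = -8/117
  n = 4: D(4) = 4(4 + 7/2) = 30; numerator = 3(-8/117) - 2(0) = -8/39; a_4 = (-8/39)/(30) = -4/585
  n = 5: D(5) = 5(5 + 7/2) = 85/2; numerator = 3(-4/585) - 2(-8/117) = 68/585; a_5 = (68/585)/(85/2) = 8/2925

r = 5/2; a_0 = 1; a_1 = 2/3; a_2 = 0; a_3 = -8/117; a_4 = -4/585; a_5 = 8/2925


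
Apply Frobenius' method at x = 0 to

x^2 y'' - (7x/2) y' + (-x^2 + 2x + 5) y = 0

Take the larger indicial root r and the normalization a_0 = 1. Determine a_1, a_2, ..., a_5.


Write in Frobenius form y'' + (p(x)/x) y' + (q(x)/x^2) y = 0:
  p(x) = -7/2,  q(x) = -x^2 + 2x + 5.
Indicial equation: r(r-1) + (-7/2) r + (5) = 0 -> roots r_1 = 5/2, r_2 = 2.
Take r = r_1 = 5/2. Let y(x) = x^r sum_{n>=0} a_n x^n with a_0 = 1.
Substitute y = x^r sum a_n x^n and match x^{r+n}. The recurrence is
  D(n) a_n + 2 a_{n-1} - 1 a_{n-2} = 0,  where D(n) = (r+n)(r+n-1) + (-7/2)(r+n) + (5).
  a_n = [-2 a_{n-1} + 1 a_{n-2}] / D(n).
Since the indicial polynomial factors as (r - r_1)(r - r_2), D(n) = (r_1 + n - r_1)(r_1 + n - r_2) = n(n + 1/2).
Evaluating step by step (a_0 = 1):
  n = 1: D(1) = 1(1 + 1/2) = 3/2; numerator = -2(1) = -2; a_1 = (-2)/(3/2) = -4/3
  n = 2: D(2) = 2(2 + 1/2) = 5; numerator = -2(-4/3) + 1(1) = 11/3; a_2 = (11/3)/(5) = 11/15
  n = 3: D(3) = 3(3 + 1/2) = 21/2; numerator = -2(11/15) + 1(-4/3) = -14/5; a_3 = (-14/5)/(21/2) = -4/15
  n = 4: D(4) = 4(4 + 1/2) = 18; numerator = -2(-4/15) + 1(11/15) = 19/15; a_4 = (19/15)/(18) = 19/270
  n = 5: D(5) = 5(5 + 1/2) = 55/2; numerator = -2(19/270) + 1(-4/15) = -11/27; a_5 = (-11/27)/(55/2) = -2/135

r = 5/2; a_0 = 1; a_1 = -4/3; a_2 = 11/15; a_3 = -4/15; a_4 = 19/270; a_5 = -2/135


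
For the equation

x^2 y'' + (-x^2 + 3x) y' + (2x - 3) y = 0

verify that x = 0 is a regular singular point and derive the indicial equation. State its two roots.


Divide by x^2 to reach normal form y'' + P_1(x) y' + P_2(x) y = 0 with P_1(x) = -1 + 3/x and P_2(x) = 2/x - 3/x^2.
x = 0 is a singular point because the y'-coefficient -1 + 3/x has a pole at x = 0 and the y-coefficient 2/x - 3/x^2 has a pole at x = 0.
It is a regular singular point because x P_1(x) = p(x) = 3 - x and x^2 P_2(x) = q(x) = 2x - 3 are polynomials, hence analytic at x = 0.
p(0) = 3,  q(0) = -3.
Indicial equation: r(r-1) + p(0) r + q(0) = 0, i.e. r^2 + (p(0) - 1) r + q(0) = 0, i.e. r^2 + 2 r - 3 = 0.
Discriminant: (2)^2 - 4(-3) = 16, so r = (-2 ± 4)/2.
Solving: r_1 = 1, r_2 = -3.

indicial: r^2 + 2 r - 3 = 0; roots r_1 = 1, r_2 = -3


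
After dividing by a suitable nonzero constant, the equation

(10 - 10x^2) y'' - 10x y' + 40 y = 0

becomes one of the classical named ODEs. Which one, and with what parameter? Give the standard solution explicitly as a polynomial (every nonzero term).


All three coefficients share the factor 10; dividing through by 10 gives  (1 - x^2) y'' - x y' + 4 y = 0.
This matches the Chebyshev equation (1 - x^2) y'' - x y' + n^2 y = 0 (note the -x y' term, not -2x y') with n^2 = 4, so n = 2; the polynomial solution is T_2(x).
With y = sum_k a_k x^k, matching x^k gives (k+2)(k+1) a_{k+2} = (k^2 - n^2) a_k = (k - 2)(k + 2) a_k. The right side vanishes at k = 2, so the series with the parity of 2 terminates at degree 2.
Standard normalization: leading coefficient of T_n is 2^(n-1), so a_2 = 2^1 = 2. Work downward with a_k = (k+1)(k+2) a_{k+2} / ((k - 2)(k + 2)):
  a_0 = (1)(2)(2) / ((0 - 2)(0 + 2)) = 4/(-4) = -1
Hence T_2(x) = 2 x^2 - 1.

T_2(x); series = 2 x^2 - 1


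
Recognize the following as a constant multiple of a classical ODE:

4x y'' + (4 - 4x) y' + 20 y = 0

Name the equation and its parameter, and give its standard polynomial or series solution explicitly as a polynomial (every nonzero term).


All three coefficients share the factor 4; dividing through by 4 gives  x y'' + (1 - x) y' + 5 y = 0.
This matches the Laguerre equation x y'' + (1 - x) y' + n y = 0 with n = 5; the polynomial solution is L_5(x).
With y = sum_k a_k x^k, matching x^k gives (k+1)k a_{k+1} + (k+1) a_{k+1} - k a_k + n a_k = 0, i.e. (k+1)^2 a_{k+1} = (k - n) a_k = (k - 5) a_k. The right side vanishes at k = 5, so the series terminates at degree 5.
Standard normalization L_n(0) = 1 gives a_0 = 1. Work upward with a_{k+1} = (k - 5) a_k / (k+1)^2:
  a_1 = (0 - 5)(1) / 1^2 = -5/1 = -5
  a_2 = (1 - 5)(-5) / 2^2 = 20/4 = 5
  a_3 = (2 - 5)(5) / 3^2 = -15/9 = -5/3
  a_4 = (3 - 5)(-5/3) / 4^2 = (10/3)/16 = 5/24
  a_5 = (4 - 5)(5/24) / 5^2 = (-5/24)/25 = -1/120
Hence L_5(x) = -x^5/120 + 5 x^4/24 - 5 x^3/3 + 5 x^2 - 5 x + 1.

L_5(x); series = -x^5/120 + 5 x^4/24 - 5 x^3/3 + 5 x^2 - 5 x + 1


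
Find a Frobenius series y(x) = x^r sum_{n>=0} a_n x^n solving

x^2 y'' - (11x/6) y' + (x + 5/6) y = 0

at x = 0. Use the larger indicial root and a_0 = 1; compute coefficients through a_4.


Write in Frobenius form y'' + (p(x)/x) y' + (q(x)/x^2) y = 0:
  p(x) = -11/6,  q(x) = x + 5/6.
Indicial equation: r(r-1) + (-11/6) r + (5/6) = 0 -> roots r_1 = 5/2, r_2 = 1/3.
Take r = r_1 = 5/2. Let y(x) = x^r sum_{n>=0} a_n x^n with a_0 = 1.
Substitute y = x^r sum a_n x^n and match x^{r+n}. The recurrence is
  D(n) a_n + 1 a_{n-1} = 0,  where D(n) = (r+n)(r+n-1) + (-11/6)(r+n) + (5/6).
  a_n = -1 / D(n) * a_{n-1}.
Since the indicial polynomial factors as (r - r_1)(r - r_2), D(n) = (r_1 + n - r_1)(r_1 + n - r_2) = n(n + 13/6).
Evaluating step by step (a_0 = 1):
  n = 1: D(1) = 1(1 + 13/6) = 19/6; numerator = -1(1) = -1; a_1 = (-1)/(19/6) = -6/19
  n = 2: D(2) = 2(2 + 13/6) = 25/3; numerator = -1(-6/19) = 6/19; a_2 = (6/19)/(25/3) = 18/475
  n = 3: D(3) = 3(3 + 13/6) = 31/2; numerator = -1(18/475) = -18/475; a_3 = (-18/475)/(31/2) = -36/14725
  n = 4: D(4) = 4(4 + 13/6) = 74/3; numerator = -1(-36/14725) = 36/14725; a_4 = (36/14725)/(74/3) = 54/544825

r = 5/2; a_0 = 1; a_1 = -6/19; a_2 = 18/475; a_3 = -36/14725; a_4 = 54/544825


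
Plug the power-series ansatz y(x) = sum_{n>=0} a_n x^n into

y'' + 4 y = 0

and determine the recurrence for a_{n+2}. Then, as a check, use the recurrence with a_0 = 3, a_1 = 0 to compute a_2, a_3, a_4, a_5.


Substitute y = sum_n a_n x^n into y'' + (const) y = 0.
y''(x) = sum_{n>=0} (n+2)(n+1) a_{n+2} x^n.
The ODE becomes sum_n [(n+2)(n+1) a_{n+2} + 4 a_n] x^n = 0.
Setting each coefficient to zero gives the recurrence:
  (n+2)(n+1) a_{n+2} + 4 a_n = 0,
  a_{n+2} = -4 / ((n+1)(n+2)) a_n.

Check with a_0 = 3, a_1 = 0 (apply the recurrence for n = 0, 1, 2, 3): a_0 = 3, a_1 = 0, a_2 = -6, a_3 = 0, a_4 = 2, a_5 = 0.

a_{n+2} = -4/((n+1)(n+2)) * a_n; check: a_0 = 3, a_1 = 0, a_2 = -6, a_3 = 0, a_4 = 2, a_5 = 0


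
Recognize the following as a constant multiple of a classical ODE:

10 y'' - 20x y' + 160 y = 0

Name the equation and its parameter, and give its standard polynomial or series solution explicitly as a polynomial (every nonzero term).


All three coefficients share the factor 10; dividing through by 10 gives  y'' - 2x y' + 16 y = 0.
This matches the Hermite equation y'' - 2x y' + 2n y = 0 with 2n = 16, so n = 8; the polynomial solution is H_8(x).
With y = sum_k a_k x^k, matching x^k gives (k+2)(k+1) a_{k+2} = 2(k - n) a_k = 2(k - 8) a_k. The right side vanishes at k = 8, so the series with the parity of 8 terminates at degree 8.
Standard normalization: leading coefficient of H_n is 2^n, so a_8 = 2^8 = 256. Work downward with a_k = (k+1)(k+2) a_{k+2} / (2(k - n)):
  a_6 = (7)(8)(256) / (2(6 - 8)) = 14336/(-4) = -3584
  a_4 = (5)(6)(-3584) / (2(4 - 8)) = -107520/(-8) = 13440
  a_2 = (3)(4)(13440) / (2(2 - 8)) = 161280/(-12) = -13440
  a_0 = (1)(2)(-13440) / (2(0 - 8)) = -26880/(-16) = 1680
Hence H_8(x) = 256 x^8 - 3584 x^6 + 13440 x^4 - 13440 x^2 + 1680.

H_8(x); series = 256 x^8 - 3584 x^6 + 13440 x^4 - 13440 x^2 + 1680


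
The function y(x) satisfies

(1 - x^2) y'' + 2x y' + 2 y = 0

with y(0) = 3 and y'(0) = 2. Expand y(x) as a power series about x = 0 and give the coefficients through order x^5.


Ansatz: y(x) = sum_{n>=0} a_n x^n, so y'(x) = sum_{n>=1} n a_n x^(n-1) and y''(x) = sum_{n>=2} n(n-1) a_n x^(n-2).
Substitute into P(x) y'' + Q(x) y' + R(x) y = 0 with P(x) = 1 - x^2, Q(x) = 2x, R(x) = 2, and match powers of x.
Initial conditions: a_0 = 3, a_1 = 2.
Setting the coefficient of each power of x to zero and solving order by order (substituting the coefficients already found):
  x^0: 2 a_2 + 2 a_0 = 0  ->  2 a_2 = -2 a_0 = -6  ->  a_2 = -3
  x^1: 6 a_3 + 4 a_1 = 0  ->  6 a_3 = -4 a_1 = -8  ->  a_3 = -4/3
  x^2: 12 a_4 + 4 a_2 = 0  ->  12 a_4 = -4 a_2 = 12  ->  a_4 = 1
  x^3: 20 a_5 + 2 a_3 = 0  ->  20 a_5 = -2 a_3 = 8/3  ->  a_5 = 2/15
Truncated series: y(x) = 3 + 2 x - 3 x^2 - (4/3) x^3 + x^4 + (2/15) x^5 + O(x^6).

a_0 = 3; a_1 = 2; a_2 = -3; a_3 = -4/3; a_4 = 1; a_5 = 2/15


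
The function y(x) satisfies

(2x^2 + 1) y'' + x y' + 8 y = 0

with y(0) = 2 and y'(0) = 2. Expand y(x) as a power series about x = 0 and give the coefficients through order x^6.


Ansatz: y(x) = sum_{n>=0} a_n x^n, so y'(x) = sum_{n>=1} n a_n x^(n-1) and y''(x) = sum_{n>=2} n(n-1) a_n x^(n-2).
Substitute into P(x) y'' + Q(x) y' + R(x) y = 0 with P(x) = 2x^2 + 1, Q(x) = x, R(x) = 8, and match powers of x.
Initial conditions: a_0 = 2, a_1 = 2.
Setting the coefficient of each power of x to zero and solving order by order (substituting the coefficients already found):
  x^0: 2 a_2 + 8 a_0 = 0  ->  2 a_2 = -8 a_0 = -16  ->  a_2 = -8
  x^1: 6 a_3 + 9 a_1 = 0  ->  6 a_3 = -9 a_1 = -18  ->  a_3 = -3
  x^2: 12 a_4 + 14 a_2 = 0  ->  12 a_4 = -14 a_2 = 112  ->  a_4 = 28/3
  x^3: 20 a_5 + 23 a_3 = 0  ->  20 a_5 = -23 a_3 = 69  ->  a_5 = 69/20
  x^4: 30 a_6 + 36 a_4 = 0  ->  30 a_6 = -36 a_4 = -336  ->  a_6 = -56/5
Truncated series: y(x) = 2 + 2 x - 8 x^2 - 3 x^3 + (28/3) x^4 + (69/20) x^5 - (56/5) x^6 + O(x^7).

a_0 = 2; a_1 = 2; a_2 = -8; a_3 = -3; a_4 = 28/3; a_5 = 69/20; a_6 = -56/5


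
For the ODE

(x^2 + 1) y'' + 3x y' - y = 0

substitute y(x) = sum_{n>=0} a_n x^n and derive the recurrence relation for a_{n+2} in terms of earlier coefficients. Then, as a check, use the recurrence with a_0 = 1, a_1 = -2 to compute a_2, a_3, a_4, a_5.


Substitute y = sum_n a_n x^n.
(1 + 1 x^2) y'' contributes (n+2)(n+1) a_{n+2} + n(n-1) a_n at x^n.
3 x y'(x) contributes 3 n a_n at x^n.
-y(x) contributes -1 a_n at x^n.
Matching x^n: (n+2)(n+1) a_{n+2} + (n(n-1) + 3 n - 1) a_n = 0.
Thus a_{n+2} = (-n(n-1) - 3 n + 1) / ((n+1)(n+2)) * a_n.

Check with a_0 = 1, a_1 = -2 (apply the recurrence for n = 0, 1, 2, 3): a_0 = 1, a_1 = -2, a_2 = 1/2, a_3 = 2/3, a_4 = -7/24, a_5 = -7/15.

a_(n+2) = (-n(n-1) - 3 n + 1) / ((n+1)(n+2)) * a_n; check: a_0 = 1, a_1 = -2, a_2 = 1/2, a_3 = 2/3, a_4 = -7/24, a_5 = -7/15


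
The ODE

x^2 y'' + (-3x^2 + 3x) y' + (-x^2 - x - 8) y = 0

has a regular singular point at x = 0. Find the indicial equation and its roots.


Divide by x^2 to reach normal form y'' + P_1(x) y' + P_2(x) y = 0 with P_1(x) = -3 + 3/x and P_2(x) = -1 - 1/x - 8/x^2.
x = 0 is a singular point because the y'-coefficient -3 + 3/x has a pole at x = 0 and the y-coefficient -1 - 1/x - 8/x^2 has a pole at x = 0.
It is a regular singular point because x P_1(x) = p(x) = 3 - 3x and x^2 P_2(x) = q(x) = -x^2 - x - 8 are polynomials, hence analytic at x = 0.
p(0) = 3,  q(0) = -8.
Indicial equation: r(r-1) + p(0) r + q(0) = 0, i.e. r^2 + (p(0) - 1) r + q(0) = 0, i.e. r^2 + 2 r - 8 = 0.
Discriminant: (2)^2 - 4(-8) = 36, so r = (-2 ± 6)/2.
Solving: r_1 = 2, r_2 = -4.

indicial: r^2 + 2 r - 8 = 0; roots r_1 = 2, r_2 = -4


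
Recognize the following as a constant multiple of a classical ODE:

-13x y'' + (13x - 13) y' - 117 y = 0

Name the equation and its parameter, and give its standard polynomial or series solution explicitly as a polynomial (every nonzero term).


All three coefficients share the factor -13; dividing through by -13 gives  x y'' + (1 - x) y' + 9 y = 0.
This matches the Laguerre equation x y'' + (1 - x) y' + n y = 0 with n = 9; the polynomial solution is L_9(x).
With y = sum_k a_k x^k, matching x^k gives (k+1)k a_{k+1} + (k+1) a_{k+1} - k a_k + n a_k = 0, i.e. (k+1)^2 a_{k+1} = (k - n) a_k = (k - 9) a_k. The right side vanishes at k = 9, so the series terminates at degree 9.
Standard normalization L_n(0) = 1 gives a_0 = 1. Work upward with a_{k+1} = (k - 9) a_k / (k+1)^2:
  a_1 = (0 - 9)(1) / 1^2 = -9/1 = -9
  a_2 = (1 - 9)(-9) / 2^2 = 72/4 = 18
  a_3 = (2 - 9)(18) / 3^2 = -126/9 = -14
  a_4 = (3 - 9)(-14) / 4^2 = 84/16 = 21/4
  a_5 = (4 - 9)(21/4) / 5^2 = (-105/4)/25 = -21/20
  a_6 = (5 - 9)(-21/20) / 6^2 = (21/5)/36 = 7/60
  a_7 = (6 - 9)(7/60) / 7^2 = (-7/20)/49 = -1/140
  a_8 = (7 - 9)(-1/140) / 8^2 = (1/70)/64 = 1/4480
  a_9 = (8 - 9)(1/4480) / 9^2 = (-1/4480)/81 = -1/362880
Hence L_9(x) = -x^9/362880 + x^8/4480 - x^7/140 + 7 x^6/60 - 21 x^5/20 + 21 x^4/4 - 14 x^3 + 18 x^2 - 9 x + 1.

L_9(x); series = -x^9/362880 + x^8/4480 - x^7/140 + 7 x^6/60 - 21 x^5/20 + 21 x^4/4 - 14 x^3 + 18 x^2 - 9 x + 1


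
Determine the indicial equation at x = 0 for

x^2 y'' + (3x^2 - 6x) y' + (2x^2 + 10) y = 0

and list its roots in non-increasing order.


Divide by x^2 to reach normal form y'' + P_1(x) y' + P_2(x) y = 0 with P_1(x) = 3 - 6/x and P_2(x) = 2 + 10/x^2.
x = 0 is a singular point because the y'-coefficient 3 - 6/x has a pole at x = 0 and the y-coefficient 2 + 10/x^2 has a pole at x = 0.
It is a regular singular point because x P_1(x) = p(x) = 3x - 6 and x^2 P_2(x) = q(x) = 2x^2 + 10 are polynomials, hence analytic at x = 0.
p(0) = -6,  q(0) = 10.
Indicial equation: r(r-1) + p(0) r + q(0) = 0, i.e. r^2 + (p(0) - 1) r + q(0) = 0, i.e. r^2 - 7 r + 10 = 0.
Discriminant: (-7)^2 - 4(10) = 9, so r = (7 ± 3)/2.
Solving: r_1 = 5, r_2 = 2.

indicial: r^2 - 7 r + 10 = 0; roots r_1 = 5, r_2 = 2


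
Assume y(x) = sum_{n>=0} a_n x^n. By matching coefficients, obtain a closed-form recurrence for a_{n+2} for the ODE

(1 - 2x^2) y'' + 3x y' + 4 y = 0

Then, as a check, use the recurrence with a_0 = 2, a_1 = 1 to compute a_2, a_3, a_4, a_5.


Substitute y = sum_n a_n x^n.
(1 - 2 x^2) y'' contributes (n+2)(n+1) a_{n+2} - 2 n(n-1) a_n at x^n.
3 x y'(x) contributes 3 n a_n at x^n.
4 y(x) contributes 4 a_n at x^n.
Matching x^n: (n+2)(n+1) a_{n+2} + (-2 n(n-1) + 3 n + 4) a_n = 0.
Thus a_{n+2} = (2 n(n-1) - 3 n - 4) / ((n+1)(n+2)) * a_n.

Check with a_0 = 2, a_1 = 1 (apply the recurrence for n = 0, 1, 2, 3): a_0 = 2, a_1 = 1, a_2 = -4, a_3 = -7/6, a_4 = 2, a_5 = 7/120.

a_(n+2) = (2 n(n-1) - 3 n - 4) / ((n+1)(n+2)) * a_n; check: a_0 = 2, a_1 = 1, a_2 = -4, a_3 = -7/6, a_4 = 2, a_5 = 7/120


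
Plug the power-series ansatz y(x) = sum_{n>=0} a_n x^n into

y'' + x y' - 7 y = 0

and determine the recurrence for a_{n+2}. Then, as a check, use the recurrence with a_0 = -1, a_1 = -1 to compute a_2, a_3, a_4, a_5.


Substitute y = sum_n a_n x^n.
y''(x) has coefficient (n+2)(n+1) a_{n+2} at x^n;
x y'(x) has coefficient n a_n at x^n (shift);
-7 y(x) has coefficient -7 a_n at x^n.
Matching x^n: (n+2)(n+1) a_{n+2} + (n - 7) a_n = 0.
Thus a_{n+2} = (-n + 7) / ((n+1)(n+2)) * a_n.

Check with a_0 = -1, a_1 = -1 (apply the recurrence for n = 0, 1, 2, 3): a_0 = -1, a_1 = -1, a_2 = -7/2, a_3 = -1, a_4 = -35/24, a_5 = -1/5.

a_(n+2) = (-n + 7) / ((n+1)(n+2)) * a_n; check: a_0 = -1, a_1 = -1, a_2 = -7/2, a_3 = -1, a_4 = -35/24, a_5 = -1/5


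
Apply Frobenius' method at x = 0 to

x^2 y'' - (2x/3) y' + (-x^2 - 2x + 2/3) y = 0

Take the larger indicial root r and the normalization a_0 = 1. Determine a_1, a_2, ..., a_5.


Write in Frobenius form y'' + (p(x)/x) y' + (q(x)/x^2) y = 0:
  p(x) = -2/3,  q(x) = -x^2 - 2x + 2/3.
Indicial equation: r(r-1) + (-2/3) r + (2/3) = 0 -> roots r_1 = 1, r_2 = 2/3.
Take r = r_1 = 1. Let y(x) = x^r sum_{n>=0} a_n x^n with a_0 = 1.
Substitute y = x^r sum a_n x^n and match x^{r+n}. The recurrence is
  D(n) a_n - 2 a_{n-1} - 1 a_{n-2} = 0,  where D(n) = (r+n)(r+n-1) + (-2/3)(r+n) + (2/3).
  a_n = [2 a_{n-1} + 1 a_{n-2}] / D(n).
Since the indicial polynomial factors as (r - r_1)(r - r_2), D(n) = (r_1 + n - r_1)(r_1 + n - r_2) = n(n + 1/3).
Evaluating step by step (a_0 = 1):
  n = 1: D(1) = 1(1 + 1/3) = 4/3; numerator = 2(1) = 2; a_1 = (2)/(4/3) = 3/2
  n = 2: D(2) = 2(2 + 1/3) = 14/3; numerator = 2(3/2) + 1(1) = 4; a_2 = (4)/(14/3) = 6/7
  n = 3: D(3) = 3(3 + 1/3) = 10; numerator = 2(6/7) + 1(3/2) = 45/14; a_3 = (45/14)/(10) = 9/28
  n = 4: D(4) = 4(4 + 1/3) = 52/3; numerator = 2(9/28) + 1(6/7) = 3/2; a_4 = (3/2)/(52/3) = 9/104
  n = 5: D(5) = 5(5 + 1/3) = 80/3; numerator = 2(9/104) + 1(9/28) = 45/91; a_5 = (45/91)/(80/3) = 27/1456

r = 1; a_0 = 1; a_1 = 3/2; a_2 = 6/7; a_3 = 9/28; a_4 = 9/104; a_5 = 27/1456


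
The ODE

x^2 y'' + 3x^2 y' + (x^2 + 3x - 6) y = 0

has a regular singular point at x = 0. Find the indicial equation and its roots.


Divide by x^2 to reach normal form y'' + P_1(x) y' + P_2(x) y = 0 with P_1(x) = 3 and P_2(x) = 1 + 3/x - 6/x^2.
x = 0 is a singular point because the y-coefficient 1 + 3/x - 6/x^2 has a pole at x = 0.
It is a regular singular point because x P_1(x) = p(x) = 3x and x^2 P_2(x) = q(x) = x^2 + 3x - 6 are polynomials, hence analytic at x = 0.
p(0) = 0,  q(0) = -6.
Indicial equation: r(r-1) + p(0) r + q(0) = 0, i.e. r^2 + (p(0) - 1) r + q(0) = 0, i.e. r^2 - 1 r - 6 = 0.
Discriminant: (-1)^2 - 4(-6) = 25, so r = (1 ± 5)/2.
Solving: r_1 = 3, r_2 = -2.

indicial: r^2 - 1 r - 6 = 0; roots r_1 = 3, r_2 = -2


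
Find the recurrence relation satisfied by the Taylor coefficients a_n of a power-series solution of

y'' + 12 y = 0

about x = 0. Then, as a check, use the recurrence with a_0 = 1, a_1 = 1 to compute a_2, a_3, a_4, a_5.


Substitute y = sum_n a_n x^n into y'' + (const) y = 0.
y''(x) = sum_{n>=0} (n+2)(n+1) a_{n+2} x^n.
The ODE becomes sum_n [(n+2)(n+1) a_{n+2} + 12 a_n] x^n = 0.
Setting each coefficient to zero gives the recurrence:
  (n+2)(n+1) a_{n+2} + 12 a_n = 0,
  a_{n+2} = -12 / ((n+1)(n+2)) a_n.

Check with a_0 = 1, a_1 = 1 (apply the recurrence for n = 0, 1, 2, 3): a_0 = 1, a_1 = 1, a_2 = -6, a_3 = -2, a_4 = 6, a_5 = 6/5.

a_{n+2} = -12/((n+1)(n+2)) * a_n; check: a_0 = 1, a_1 = 1, a_2 = -6, a_3 = -2, a_4 = 6, a_5 = 6/5


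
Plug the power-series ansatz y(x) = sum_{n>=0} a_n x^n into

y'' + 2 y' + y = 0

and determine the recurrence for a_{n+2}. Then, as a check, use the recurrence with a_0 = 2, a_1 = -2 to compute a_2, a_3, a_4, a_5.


Substitute y = sum_n a_n x^n.
y''(x) has coefficient (n+2)(n+1) a_{n+2} at x^n;
2 y'(x) has coefficient 2 (n+1) a_{n+1} at x^n;
y(x) has coefficient 1 a_n at x^n.
Matching x^n: (n+2)(n+1) a_{n+2} + 2 (n+1) a_{n+1} + 1 a_n = 0.
Thus a_{n+2} = [-2 (n+1) a_{n+1} - 1 a_n] / ((n+1)(n+2)).

Check with a_0 = 2, a_1 = -2 (apply the recurrence for n = 0, 1, 2, 3): a_0 = 2, a_1 = -2, a_2 = 1, a_3 = -1/3, a_4 = 1/12, a_5 = -1/60.

a_(n+2) = [-2 (n+1) a_(n+1) - 1 a_n] / ((n+1)(n+2)); check: a_0 = 2, a_1 = -2, a_2 = 1, a_3 = -1/3, a_4 = 1/12, a_5 = -1/60


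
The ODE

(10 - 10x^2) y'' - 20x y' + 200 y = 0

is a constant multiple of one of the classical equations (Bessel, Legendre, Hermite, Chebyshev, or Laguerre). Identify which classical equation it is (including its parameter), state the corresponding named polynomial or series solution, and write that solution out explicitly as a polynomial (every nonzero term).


All three coefficients share the factor 10; dividing through by 10 gives  (1 - x^2) y'' - 2x y' + 20 y = 0.
This matches the Legendre equation (1 - x^2) y'' - 2x y' + n(n+1) y = 0 (note the -2x y' term) with n(n+1) = 20, so n = 4; the polynomial solution is P_4(x).
With y = sum_k a_k x^k, matching x^k gives (k+2)(k+1) a_{k+2} = [k(k+1) - n(n+1)] a_k = (k - 4)(k + 5) a_k. The right side vanishes at k = 4, so the series with the parity of 4 terminates at degree 4.
Standard normalization (P_n(1) = 1): leading coefficient (2n)!/(2^n (n!)^2) = 40320/(16*576) = 35/8, so a_4 = 35/8. Work downward with a_k = (k+1)(k+2) a_{k+2} / ((k - 4)(k + 5)):
  a_2 = (3)(4)(35/8) / ((2 - 4)(2 + 5)) = (105/2)/(-14) = -15/4
  a_0 = (1)(2)(-15/4) / ((0 - 4)(0 + 5)) = (-15/2)/(-20) = 3/8
Hence P_4(x) = 35 x^4/8 - 15 x^2/4 + 3/8.

P_4(x); series = 35 x^4/8 - 15 x^2/4 + 3/8
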